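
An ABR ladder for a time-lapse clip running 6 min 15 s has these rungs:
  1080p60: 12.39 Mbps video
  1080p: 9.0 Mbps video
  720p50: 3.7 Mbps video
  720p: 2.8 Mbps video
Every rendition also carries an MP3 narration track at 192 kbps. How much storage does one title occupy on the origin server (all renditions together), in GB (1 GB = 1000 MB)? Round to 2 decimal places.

1.34 GB

6 min 15 s = 375 s
Audio: 192 kbps = 0.192 Mbps.
Sum of rendition bitrates: (12.39+0.192) + (9.0+0.192) + (3.7+0.192) + (2.8+0.192) = 28.658 Mbps.
× 375 s = 10,747 Mb = 1,343 MB = 1.343 GB.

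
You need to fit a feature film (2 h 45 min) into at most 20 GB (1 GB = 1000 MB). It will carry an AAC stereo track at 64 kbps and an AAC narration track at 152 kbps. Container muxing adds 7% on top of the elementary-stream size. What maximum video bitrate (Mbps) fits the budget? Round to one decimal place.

14.9 Mbps

Budget: 20 GB = 160000.0 Mb.
Stream payload after overhead: 160000.0 / 1.07 = 149532.7 Mb.
2 h 45 min = 165 min = 9900 s
Total bitrate budget: 149532.7 Mb / 9900 s = 15.104 Mbps.
Audio total: 64 + 152 = 216 kbps = 0.216 Mbps.
Video: 15.104 − 0.216 = 14.888 Mbps.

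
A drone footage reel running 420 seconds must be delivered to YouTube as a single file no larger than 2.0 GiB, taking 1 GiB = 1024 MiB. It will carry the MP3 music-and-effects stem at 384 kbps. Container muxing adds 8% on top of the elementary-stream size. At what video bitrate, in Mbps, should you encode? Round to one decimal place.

37.5 Mbps

Budget: 2.0 GiB = 17179.9 Mb.
Stream payload after overhead: 17179.9 / 1.08 = 15907.3 Mb.
Total bitrate budget: 15907.3 Mb / 420 s = 37.874 Mbps.
Audio: 384 kbps = 0.384 Mbps.
Video: 37.874 − 0.384 = 37.490 Mbps.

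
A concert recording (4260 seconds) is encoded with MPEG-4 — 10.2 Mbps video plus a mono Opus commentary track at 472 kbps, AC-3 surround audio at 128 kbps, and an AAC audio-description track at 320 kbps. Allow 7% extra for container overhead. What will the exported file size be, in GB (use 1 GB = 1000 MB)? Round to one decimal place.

Audio total: 472 + 128 + 320 = 920 kbps = 0.920 Mbps.
Total bitrate: 10.2 + 0.920 = 11.120 Mbps.
Stream data: 11.120 Mbps × 4260 s = 47371.2 Mb.
With 7% container overhead: ×1.07.
50,687 Mb ÷ 8 = 6,336 MB → 6.336 GB.

6.3 GB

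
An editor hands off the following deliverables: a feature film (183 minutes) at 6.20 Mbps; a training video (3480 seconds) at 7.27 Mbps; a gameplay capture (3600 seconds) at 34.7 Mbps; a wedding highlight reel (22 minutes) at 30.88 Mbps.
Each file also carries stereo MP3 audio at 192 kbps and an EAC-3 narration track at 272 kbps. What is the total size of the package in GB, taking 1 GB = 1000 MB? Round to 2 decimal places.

Audio total: 192 + 272 = 464 kbps = 0.464 Mbps.
feature film: 6.664 Mbps × 10980 s = 73170.7 Mb
training video: 7.734 Mbps × 3480 s = 26914.3 Mb
gameplay capture: 35.164 Mbps × 3600 s = 126590.4 Mb
wedding highlight reel: 31.344 Mbps × 1320 s = 41374.1 Mb
Total: 268049.5 Mb = 33506.2 MB.
= 33.51 GB.

33.51 GB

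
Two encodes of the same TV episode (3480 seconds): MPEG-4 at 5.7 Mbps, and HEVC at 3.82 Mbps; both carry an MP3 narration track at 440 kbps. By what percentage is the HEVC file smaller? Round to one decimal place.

30.6%

Audio: 440 kbps = 0.440 Mbps.
MPEG-4: 6.140 Mbps × 3480 s = 21367.2 Mb = 2.671 GB.
HEVC: 4.260 Mbps × 3480 s = 14824.8 Mb = 1.853 GB.
Reduction: (1 − 1.853/2.671) × 100 = 30.62%.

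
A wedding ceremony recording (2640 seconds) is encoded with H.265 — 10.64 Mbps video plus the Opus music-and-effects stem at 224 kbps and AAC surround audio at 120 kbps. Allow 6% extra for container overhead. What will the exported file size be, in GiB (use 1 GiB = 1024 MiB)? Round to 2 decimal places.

Audio total: 224 + 120 = 344 kbps = 0.344 Mbps.
Total bitrate: 10.64 + 0.344 = 10.984 Mbps.
Stream data: 10.984 Mbps × 2640 s = 28997.8 Mb.
With 6% container overhead: ×1.06.
30,738 Mb = 3,842,203,200 bytes ÷ 1,073,741,824 = 3.578 GiB.

3.58 GiB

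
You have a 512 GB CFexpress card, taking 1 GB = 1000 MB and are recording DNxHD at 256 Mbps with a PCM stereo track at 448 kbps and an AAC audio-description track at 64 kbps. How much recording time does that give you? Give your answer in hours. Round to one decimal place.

4.4 hours

Audio total: 448 + 64 = 512 kbps = 0.512 Mbps.
Total bitrate: 256 + 0.512 = 256.512 Mbps.
Capacity: 512 GB = 4,096,000 Mb.
Recording time: 4,096,000 / 256.512 = 15,968 s ≈ 4.44 hours.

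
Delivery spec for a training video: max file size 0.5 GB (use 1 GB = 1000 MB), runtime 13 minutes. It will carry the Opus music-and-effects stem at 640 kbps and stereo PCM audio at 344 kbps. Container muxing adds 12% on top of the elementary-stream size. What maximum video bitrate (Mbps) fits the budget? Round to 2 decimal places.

Budget: 0.5 GB = 4000.0 Mb.
Stream payload after overhead: 4000.0 / 1.12 = 3571.4 Mb.
13 min = 780 s
Total bitrate budget: 3571.4 Mb / 780 s = 4.579 Mbps.
Audio total: 640 + 344 = 984 kbps = 0.984 Mbps.
Video: 4.579 − 0.984 = 3.595 Mbps.

3.59 Mbps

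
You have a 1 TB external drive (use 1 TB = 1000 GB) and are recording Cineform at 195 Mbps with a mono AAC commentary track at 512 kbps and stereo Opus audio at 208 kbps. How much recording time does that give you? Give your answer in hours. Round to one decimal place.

Audio total: 512 + 208 = 720 kbps = 0.720 Mbps.
Total bitrate: 195 + 0.720 = 195.720 Mbps.
Capacity: 1 TB = 8,000,000 Mb.
Recording time: 8,000,000 / 195.720 = 40,875 s ≈ 11.4 hours.

11.4 hours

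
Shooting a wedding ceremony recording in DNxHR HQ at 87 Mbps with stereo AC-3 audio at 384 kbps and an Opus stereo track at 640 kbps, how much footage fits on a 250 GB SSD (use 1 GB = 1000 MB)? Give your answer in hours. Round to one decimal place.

6.3 hours

Audio total: 384 + 640 = 1024 kbps = 1.024 Mbps.
Total bitrate: 87 + 1.024 = 88.024 Mbps.
Capacity: 250 GB = 2,000,000 Mb.
Recording time: 2,000,000 / 88.024 = 22,721 s ≈ 6.31 hours.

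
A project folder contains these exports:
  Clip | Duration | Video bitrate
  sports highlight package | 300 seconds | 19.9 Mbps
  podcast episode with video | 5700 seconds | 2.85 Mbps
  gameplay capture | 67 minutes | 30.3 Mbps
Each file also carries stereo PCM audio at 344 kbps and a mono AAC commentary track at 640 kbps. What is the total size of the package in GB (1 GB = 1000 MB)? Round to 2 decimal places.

19.24 GB

Audio total: 344 + 640 = 984 kbps = 0.984 Mbps.
sports highlight package: 20.884 Mbps × 300 s = 6265.2 Mb
podcast episode with video: 3.834 Mbps × 5700 s = 21853.8 Mb
gameplay capture: 31.284 Mbps × 4020 s = 125761.7 Mb
Total: 153880.7 Mb = 19235.1 MB.
= 19.24 GB.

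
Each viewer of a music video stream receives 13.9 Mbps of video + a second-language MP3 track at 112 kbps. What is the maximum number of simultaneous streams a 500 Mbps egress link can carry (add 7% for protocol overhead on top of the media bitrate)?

33

Audio: 112 kbps = 0.112 Mbps.
Per-viewer media rate: 14.012 Mbps.
On the wire with 7% overhead: 14.993 Mbps.
500 Mbps = 500.0 Mbps; 500.0 / 14.993 = 33.35 → 33 viewers.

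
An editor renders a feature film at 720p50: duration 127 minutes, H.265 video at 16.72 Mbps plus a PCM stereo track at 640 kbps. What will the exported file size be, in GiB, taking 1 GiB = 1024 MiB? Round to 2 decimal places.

15.40 GiB

127 min = 7620 s
Audio: 640 kbps = 0.640 Mbps.
Total bitrate: 16.72 + 0.640 = 17.360 Mbps.
Stream data: 17.360 Mbps × 7620 s = 132283.2 Mb.
132,283 Mb = 16,535,400,000 bytes ÷ 1,073,741,824 = 15.40 GiB.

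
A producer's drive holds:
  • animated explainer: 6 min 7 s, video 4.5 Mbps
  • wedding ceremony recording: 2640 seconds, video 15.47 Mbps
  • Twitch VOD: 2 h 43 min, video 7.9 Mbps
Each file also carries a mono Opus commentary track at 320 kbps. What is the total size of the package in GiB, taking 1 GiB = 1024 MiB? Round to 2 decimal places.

14.42 GiB

Audio: 320 kbps = 0.320 Mbps.
animated explainer: 4.820 Mbps × 367 s = 1768.9 Mb
wedding ceremony recording: 15.790 Mbps × 2640 s = 41685.6 Mb
Twitch VOD: 8.220 Mbps × 9780 s = 80391.6 Mb
Total: 123846.1 Mb = 15480.8 MB.
= 14.42 GiB.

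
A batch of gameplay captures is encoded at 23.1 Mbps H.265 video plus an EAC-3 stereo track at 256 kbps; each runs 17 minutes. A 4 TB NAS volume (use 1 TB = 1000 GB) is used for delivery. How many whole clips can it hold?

17 min = 1020 s
Audio: 256 kbps = 0.256 Mbps.
Total bitrate: 23.356 Mbps.
Per item: 23.356 Mbps × 1020 s = 23,823 Mb = 2,978 MB.
Capacity: 4 TB = 32,000,000 Mb; 1343.23 items → 1343 complete.

1343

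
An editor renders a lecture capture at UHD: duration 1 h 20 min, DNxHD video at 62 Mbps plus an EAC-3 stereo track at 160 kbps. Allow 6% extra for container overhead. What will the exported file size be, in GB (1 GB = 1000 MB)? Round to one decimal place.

1 h 20 min = 80 min = 4800 s
Audio: 160 kbps = 0.160 Mbps.
Total bitrate: 62 + 0.160 = 62.160 Mbps.
Stream data: 62.160 Mbps × 4800 s = 298368.0 Mb.
With 6% container overhead: ×1.06.
316,270 Mb ÷ 8 = 39,534 MB → 39.53 GB.

39.5 GB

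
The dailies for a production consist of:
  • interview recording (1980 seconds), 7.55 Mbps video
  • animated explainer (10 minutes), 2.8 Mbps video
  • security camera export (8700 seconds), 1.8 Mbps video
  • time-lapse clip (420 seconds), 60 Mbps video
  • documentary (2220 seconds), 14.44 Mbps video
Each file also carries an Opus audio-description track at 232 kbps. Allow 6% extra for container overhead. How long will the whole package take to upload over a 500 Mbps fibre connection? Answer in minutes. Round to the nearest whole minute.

3 minutes

Audio: 232 kbps = 0.232 Mbps.
interview recording: 7.782 Mbps × 1980 s × 1.06 = 16332.9 Mb
animated explainer: 3.032 Mbps × 600 s × 1.06 = 1928.4 Mb
security camera export: 2.032 Mbps × 8700 s × 1.06 = 18739.1 Mb
time-lapse clip: 60.232 Mbps × 420 s × 1.06 = 26815.3 Mb
documentary: 14.672 Mbps × 2220 s × 1.06 = 34526.2 Mb
Total: 98341.8 Mb = 12292.7 MB.
At 500 Mbps: 98341.8 / 500 = 197 s ≈ 3.28 minutes.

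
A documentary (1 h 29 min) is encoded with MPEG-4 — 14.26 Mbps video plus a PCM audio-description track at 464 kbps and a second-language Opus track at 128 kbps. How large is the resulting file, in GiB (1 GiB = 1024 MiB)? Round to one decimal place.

9.2 GiB

1 h 29 min = 89 min = 5340 s
Audio total: 464 + 128 = 592 kbps = 0.592 Mbps.
Total bitrate: 14.26 + 0.592 = 14.852 Mbps.
Stream data: 14.852 Mbps × 5340 s = 79309.7 Mb.
79,310 Mb = 9,913,710,000 bytes ÷ 1,073,741,824 = 9.233 GiB.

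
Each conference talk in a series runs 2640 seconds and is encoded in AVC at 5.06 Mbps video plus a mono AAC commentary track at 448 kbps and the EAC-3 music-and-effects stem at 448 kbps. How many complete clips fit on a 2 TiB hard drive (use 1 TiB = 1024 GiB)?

Audio total: 448 + 448 = 896 kbps = 0.896 Mbps.
Total bitrate: 5.956 Mbps.
Per item: 5.956 Mbps × 2640 s = 15,724 Mb = 1,965 MB.
Capacity: 2 TiB = 17,592,186 Mb; 1118.82 items → 1118 complete.

1118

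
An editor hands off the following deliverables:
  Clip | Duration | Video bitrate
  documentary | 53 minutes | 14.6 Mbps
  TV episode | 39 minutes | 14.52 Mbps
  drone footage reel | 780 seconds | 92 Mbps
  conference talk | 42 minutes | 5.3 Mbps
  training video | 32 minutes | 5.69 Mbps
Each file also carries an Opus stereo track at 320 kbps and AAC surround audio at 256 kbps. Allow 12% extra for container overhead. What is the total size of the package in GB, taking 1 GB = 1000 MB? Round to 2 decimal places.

25.57 GB

Audio total: 320 + 256 = 576 kbps = 0.576 Mbps.
documentary: 15.176 Mbps × 3180 s × 1.12 = 54050.8 Mb
TV episode: 15.096 Mbps × 2340 s × 1.12 = 39563.6 Mb
drone footage reel: 92.576 Mbps × 780 s × 1.12 = 80874.4 Mb
conference talk: 5.876 Mbps × 2520 s × 1.12 = 16584.4 Mb
training video: 6.266 Mbps × 1920 s × 1.12 = 13474.4 Mb
Total: 204547.7 Mb = 25568.5 MB.
= 25.57 GB.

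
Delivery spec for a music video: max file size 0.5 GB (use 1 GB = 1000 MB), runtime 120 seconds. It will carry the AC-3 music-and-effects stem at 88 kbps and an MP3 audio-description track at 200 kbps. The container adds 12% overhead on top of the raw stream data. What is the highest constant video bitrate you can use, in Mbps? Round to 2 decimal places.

Budget: 0.5 GB = 4000.0 Mb.
Stream payload after overhead: 4000.0 / 1.12 = 3571.4 Mb.
Total bitrate budget: 3571.4 Mb / 120 s = 29.762 Mbps.
Audio total: 88 + 200 = 288 kbps = 0.288 Mbps.
Video: 29.762 − 0.288 = 29.474 Mbps.

29.47 Mbps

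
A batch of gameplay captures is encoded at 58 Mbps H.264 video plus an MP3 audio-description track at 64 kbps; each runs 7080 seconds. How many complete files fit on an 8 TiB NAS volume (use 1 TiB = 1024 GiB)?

171

Audio: 64 kbps = 0.064 Mbps.
Total bitrate: 58.064 Mbps.
Per item: 58.064 Mbps × 7080 s = 411,093 Mb = 51,387 MB.
Capacity: 8 TiB = 70,368,744 Mb; 171.17 items → 171 complete.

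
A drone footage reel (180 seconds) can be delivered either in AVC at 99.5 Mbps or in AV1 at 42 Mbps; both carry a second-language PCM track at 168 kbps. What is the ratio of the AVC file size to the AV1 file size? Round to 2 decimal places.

2.36

Audio: 168 kbps = 0.168 Mbps.
AVC: 99.668 Mbps × 180 s = 17940.2 Mb = 2.243 GB.
AV1: 42.168 Mbps × 180 s = 7590.2 Mb = 0.949 GB.
Ratio: 2.243 / 0.949 = 2.364.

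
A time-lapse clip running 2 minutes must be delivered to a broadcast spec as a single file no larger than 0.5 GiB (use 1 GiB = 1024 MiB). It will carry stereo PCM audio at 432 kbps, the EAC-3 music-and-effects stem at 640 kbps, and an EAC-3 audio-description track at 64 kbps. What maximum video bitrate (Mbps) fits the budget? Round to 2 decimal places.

34.66 Mbps

Budget: 0.5 GiB = 4295.0 Mb.
2 min = 120 s
Total bitrate budget: 4295.0 Mb / 120 s = 35.791 Mbps.
Audio total: 432 + 640 + 64 = 1136 kbps = 1.136 Mbps.
Video: 35.791 − 1.136 = 34.655 Mbps.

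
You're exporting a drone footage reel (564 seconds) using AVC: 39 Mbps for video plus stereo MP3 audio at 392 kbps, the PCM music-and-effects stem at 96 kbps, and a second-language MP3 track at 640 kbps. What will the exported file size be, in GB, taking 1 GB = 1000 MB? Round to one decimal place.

Audio total: 392 + 96 + 640 = 1128 kbps = 1.128 Mbps.
Total bitrate: 39 + 1.128 = 40.128 Mbps.
Stream data: 40.128 Mbps × 564 s = 22632.2 Mb.
22,632 Mb ÷ 8 = 2,829 MB → 2.829 GB.

2.8 GB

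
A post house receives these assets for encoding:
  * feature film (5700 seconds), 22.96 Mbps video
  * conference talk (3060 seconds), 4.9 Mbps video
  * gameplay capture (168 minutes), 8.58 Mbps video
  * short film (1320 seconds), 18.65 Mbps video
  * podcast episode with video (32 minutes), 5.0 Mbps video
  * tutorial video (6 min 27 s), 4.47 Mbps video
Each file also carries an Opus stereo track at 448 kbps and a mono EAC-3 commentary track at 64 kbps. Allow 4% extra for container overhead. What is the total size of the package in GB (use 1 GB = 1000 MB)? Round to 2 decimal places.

Audio total: 448 + 64 = 512 kbps = 0.512 Mbps.
feature film: 23.472 Mbps × 5700 s × 1.04 = 139142.0 Mb
conference talk: 5.412 Mbps × 3060 s × 1.04 = 17223.1 Mb
gameplay capture: 9.092 Mbps × 10080 s × 1.04 = 95313.3 Mb
short film: 19.162 Mbps × 1320 s × 1.04 = 26305.6 Mb
podcast episode with video: 5.512 Mbps × 1920 s × 1.04 = 11006.4 Mb
tutorial video: 4.982 Mbps × 387 s × 1.04 = 2005.2 Mb
Total: 290995.5 Mb = 36374.4 MB.
= 36.37 GB.

36.37 GB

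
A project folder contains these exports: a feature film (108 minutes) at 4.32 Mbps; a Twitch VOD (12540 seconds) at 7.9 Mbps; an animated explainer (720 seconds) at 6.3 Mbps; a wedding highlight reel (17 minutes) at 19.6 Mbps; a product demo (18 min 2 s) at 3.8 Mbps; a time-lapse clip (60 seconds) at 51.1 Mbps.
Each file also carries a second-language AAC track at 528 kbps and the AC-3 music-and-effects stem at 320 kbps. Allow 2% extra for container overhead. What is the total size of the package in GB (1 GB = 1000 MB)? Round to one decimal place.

Audio total: 528 + 320 = 848 kbps = 0.848 Mbps.
feature film: 5.168 Mbps × 6480 s × 1.02 = 34158.4 Mb
Twitch VOD: 8.748 Mbps × 12540 s × 1.02 = 111893.9 Mb
animated explainer: 7.148 Mbps × 720 s × 1.02 = 5249.5 Mb
wedding highlight reel: 20.448 Mbps × 1020 s × 1.02 = 21274.1 Mb
product demo: 4.648 Mbps × 1082 s × 1.02 = 5129.7 Mb
time-lapse clip: 51.948 Mbps × 60 s × 1.02 = 3179.2 Mb
Total: 180884.9 Mb = 22610.6 MB.
= 22.61 GB.

22.6 GB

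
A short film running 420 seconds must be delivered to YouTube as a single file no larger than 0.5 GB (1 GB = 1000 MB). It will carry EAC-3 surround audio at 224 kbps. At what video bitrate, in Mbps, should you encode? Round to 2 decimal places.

Budget: 0.5 GB = 4000.0 Mb.
Total bitrate budget: 4000.0 Mb / 420 s = 9.524 Mbps.
Audio: 224 kbps = 0.224 Mbps.
Video: 9.524 − 0.224 = 9.300 Mbps.

9.30 Mbps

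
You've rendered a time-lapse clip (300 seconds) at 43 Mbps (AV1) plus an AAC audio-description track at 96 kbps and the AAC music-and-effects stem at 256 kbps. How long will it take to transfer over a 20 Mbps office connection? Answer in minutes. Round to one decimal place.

10.8 minutes

Audio total: 96 + 256 = 352 kbps = 0.352 Mbps.
Total bitrate: 43.352 Mbps.
File: 43.352 Mbps × 300 s = 13005.6 Mb.
At 20 Mbps: 13005.6 / 20 = 650.3 s ≈ 10.8 minutes.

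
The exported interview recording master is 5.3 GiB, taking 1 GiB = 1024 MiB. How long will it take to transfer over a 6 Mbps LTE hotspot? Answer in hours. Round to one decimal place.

2.1 hours

File: 5.3 GiB = 45526.7 Mb.
At 6 Mbps: 45526.7 / 6 = 7587.8 s ≈ 2.11 hours.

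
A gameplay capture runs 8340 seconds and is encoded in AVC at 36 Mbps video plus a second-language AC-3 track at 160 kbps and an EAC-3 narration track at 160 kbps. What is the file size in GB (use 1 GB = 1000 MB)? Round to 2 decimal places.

37.86 GB

Audio total: 160 + 160 = 320 kbps = 0.320 Mbps.
Total bitrate: 36 + 0.320 = 36.320 Mbps.
Stream data: 36.320 Mbps × 8340 s = 302908.8 Mb.
302,909 Mb ÷ 8 = 37,864 MB → 37.86 GB.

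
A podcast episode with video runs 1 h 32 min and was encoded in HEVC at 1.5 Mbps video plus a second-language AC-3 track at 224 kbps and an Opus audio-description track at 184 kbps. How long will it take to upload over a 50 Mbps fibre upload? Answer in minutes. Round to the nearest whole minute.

4 minutes

1 h 32 min = 92 min = 5520 s
Audio total: 224 + 184 = 408 kbps = 0.408 Mbps.
Total bitrate: 1.908 Mbps.
File: 1.908 Mbps × 5520 s = 10532.2 Mb.
At 50 Mbps: 10532.2 / 50 = 210.6 s ≈ 3.51 minutes.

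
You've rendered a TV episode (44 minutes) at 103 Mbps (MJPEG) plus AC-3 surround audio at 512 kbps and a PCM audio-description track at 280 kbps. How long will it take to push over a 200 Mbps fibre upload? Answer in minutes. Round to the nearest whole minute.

44 min = 2640 s
Audio total: 512 + 280 = 792 kbps = 0.792 Mbps.
Total bitrate: 103.792 Mbps.
File: 103.792 Mbps × 2640 s = 274010.9 Mb.
At 200 Mbps: 274010.9 / 200 = 1370.1 s ≈ 22.8 minutes.

23 minutes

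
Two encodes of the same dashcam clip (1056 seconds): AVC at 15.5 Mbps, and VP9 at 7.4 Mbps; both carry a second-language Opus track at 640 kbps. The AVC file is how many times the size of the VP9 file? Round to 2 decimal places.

2.01

Audio: 640 kbps = 0.640 Mbps.
AVC: 16.140 Mbps × 1056 s = 17043.8 Mb = 2.130 GB.
VP9: 8.040 Mbps × 1056 s = 8490.2 Mb = 1.061 GB.
Ratio: 2.130 / 1.061 = 2.007.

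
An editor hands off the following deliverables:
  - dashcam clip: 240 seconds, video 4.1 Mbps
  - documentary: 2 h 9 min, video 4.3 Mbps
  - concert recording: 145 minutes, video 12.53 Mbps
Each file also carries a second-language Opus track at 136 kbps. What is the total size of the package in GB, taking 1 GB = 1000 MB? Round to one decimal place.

Audio: 136 kbps = 0.136 Mbps.
dashcam clip: 4.236 Mbps × 240 s = 1016.6 Mb
documentary: 4.436 Mbps × 7740 s = 34334.6 Mb
concert recording: 12.666 Mbps × 8700 s = 110194.2 Mb
Total: 145545.5 Mb = 18193.2 MB.
= 18.19 GB.

18.2 GB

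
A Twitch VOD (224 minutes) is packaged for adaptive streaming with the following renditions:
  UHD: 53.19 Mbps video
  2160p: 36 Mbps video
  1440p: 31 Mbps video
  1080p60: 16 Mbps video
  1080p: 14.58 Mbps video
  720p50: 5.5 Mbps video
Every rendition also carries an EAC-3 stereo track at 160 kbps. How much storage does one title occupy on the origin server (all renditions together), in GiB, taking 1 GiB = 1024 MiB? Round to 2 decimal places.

246.01 GiB

224 min = 13440 s
Audio: 160 kbps = 0.160 Mbps.
Sum of rendition bitrates: (53.19+0.160) + (36+0.160) + (31+0.160) + (16+0.160) + (14.58+0.160) + (5.5+0.160) = 157.230 Mbps.
× 13440 s = 2,113,171 Mb = 264,146 MB = 246.0 GiB.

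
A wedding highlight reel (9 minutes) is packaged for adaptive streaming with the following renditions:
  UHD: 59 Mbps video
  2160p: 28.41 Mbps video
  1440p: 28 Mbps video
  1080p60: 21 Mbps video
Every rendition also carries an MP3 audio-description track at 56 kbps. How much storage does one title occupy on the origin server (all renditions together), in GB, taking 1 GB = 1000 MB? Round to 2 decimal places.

9 min = 540 s
Audio: 56 kbps = 0.056 Mbps.
Sum of rendition bitrates: (59+0.056) + (28.41+0.056) + (28+0.056) + (21+0.056) = 136.634 Mbps.
× 540 s = 73,782 Mb = 9,223 MB = 9.223 GB.

9.22 GB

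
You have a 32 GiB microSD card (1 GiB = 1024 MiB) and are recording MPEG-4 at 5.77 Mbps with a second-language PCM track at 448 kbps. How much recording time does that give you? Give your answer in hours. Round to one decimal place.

Audio: 448 kbps = 0.448 Mbps.
Total bitrate: 5.77 + 0.448 = 6.218 Mbps.
Capacity: 32 GiB = 274,878 Mb.
Recording time: 274,878 / 6.218 = 44,207 s ≈ 12.3 hours.

12.3 hours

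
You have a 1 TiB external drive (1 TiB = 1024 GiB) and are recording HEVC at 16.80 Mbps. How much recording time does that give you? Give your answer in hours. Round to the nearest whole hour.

Capacity: 1 TiB = 8,796,093 Mb.
Recording time: 8,796,093 / 16.800 = 523,577 s ≈ 145 hours.

145 hours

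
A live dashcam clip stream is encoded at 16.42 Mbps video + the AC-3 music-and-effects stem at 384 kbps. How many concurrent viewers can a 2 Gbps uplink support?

Audio: 384 kbps = 0.384 Mbps.
Per-viewer media rate: 16.804 Mbps.
2 Gbps = 2,000 Mbps; 2,000 / 16.804 = 119.02 → 119 viewers.

119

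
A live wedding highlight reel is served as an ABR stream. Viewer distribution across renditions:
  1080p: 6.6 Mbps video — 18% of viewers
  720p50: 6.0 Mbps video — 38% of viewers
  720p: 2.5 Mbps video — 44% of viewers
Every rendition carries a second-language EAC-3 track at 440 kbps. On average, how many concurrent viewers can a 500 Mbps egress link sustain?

99

Audio: 440 kbps = 0.440 Mbps.
Average per-viewer bitrate: 0.18×7.040 + 0.38×6.440 + 0.44×2.940 = 5.008 Mbps.
500 Mbps = 500.0 Mbps; 500.0 / 5.008 = 99.84 → 99.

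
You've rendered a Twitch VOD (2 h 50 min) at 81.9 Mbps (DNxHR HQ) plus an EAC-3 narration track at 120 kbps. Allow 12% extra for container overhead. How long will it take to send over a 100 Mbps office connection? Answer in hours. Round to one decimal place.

2.6 hours

2 h 50 min = 170 min = 10200 s
Audio: 120 kbps = 0.120 Mbps.
Total bitrate: 82.020 Mbps.
File: 82.020 Mbps × 10200 s = 836604.0 Mb.
With 12% container overhead: ×1.12. → 936996.5 Mb.
At 100 Mbps: 936996.5 / 100 = 9370.0 s ≈ 2.6 hours.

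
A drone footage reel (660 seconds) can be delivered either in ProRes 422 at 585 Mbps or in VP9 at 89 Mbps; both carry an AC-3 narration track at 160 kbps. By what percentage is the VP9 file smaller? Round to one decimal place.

Audio: 160 kbps = 0.160 Mbps.
ProRes 422: 585.160 Mbps × 660 s = 386205.6 Mb = 48.276 GB.
VP9: 89.160 Mbps × 660 s = 58845.6 Mb = 7.356 GB.
Reduction: (1 − 7.356/48.276) × 100 = 84.76%.

84.8%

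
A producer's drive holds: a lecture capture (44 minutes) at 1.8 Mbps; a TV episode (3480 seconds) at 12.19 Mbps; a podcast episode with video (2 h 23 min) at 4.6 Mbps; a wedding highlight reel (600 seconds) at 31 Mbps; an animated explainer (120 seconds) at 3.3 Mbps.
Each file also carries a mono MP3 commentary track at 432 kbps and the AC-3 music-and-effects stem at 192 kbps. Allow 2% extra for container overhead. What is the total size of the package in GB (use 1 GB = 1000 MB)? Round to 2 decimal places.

14.70 GB

Audio total: 432 + 192 = 624 kbps = 0.624 Mbps.
lecture capture: 2.424 Mbps × 2640 s × 1.02 = 6527.3 Mb
TV episode: 12.814 Mbps × 3480 s × 1.02 = 45484.6 Mb
podcast episode with video: 5.224 Mbps × 8580 s × 1.02 = 45718.4 Mb
wedding highlight reel: 31.624 Mbps × 600 s × 1.02 = 19353.9 Mb
animated explainer: 3.924 Mbps × 120 s × 1.02 = 480.3 Mb
Total: 117564.5 Mb = 14695.6 MB.
= 14.70 GB.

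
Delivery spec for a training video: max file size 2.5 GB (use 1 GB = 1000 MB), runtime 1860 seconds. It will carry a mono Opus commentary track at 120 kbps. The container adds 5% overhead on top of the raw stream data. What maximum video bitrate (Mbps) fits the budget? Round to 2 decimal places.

Budget: 2.5 GB = 20000.0 Mb.
Stream payload after overhead: 20000.0 / 1.05 = 19047.6 Mb.
Total bitrate budget: 19047.6 Mb / 1860 s = 10.241 Mbps.
Audio: 120 kbps = 0.120 Mbps.
Video: 10.241 − 0.120 = 10.121 Mbps.

10.12 Mbps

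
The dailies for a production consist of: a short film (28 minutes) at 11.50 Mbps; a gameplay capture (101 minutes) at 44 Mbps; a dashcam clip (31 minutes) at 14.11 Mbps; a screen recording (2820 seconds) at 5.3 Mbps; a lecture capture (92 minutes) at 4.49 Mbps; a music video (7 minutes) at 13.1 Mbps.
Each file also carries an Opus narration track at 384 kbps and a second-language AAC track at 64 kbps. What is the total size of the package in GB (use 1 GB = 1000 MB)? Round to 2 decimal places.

45.71 GB

Audio total: 384 + 64 = 448 kbps = 0.448 Mbps.
short film: 11.948 Mbps × 1680 s = 20072.6 Mb
gameplay capture: 44.448 Mbps × 6060 s = 269354.9 Mb
dashcam clip: 14.558 Mbps × 1860 s = 27077.9 Mb
screen recording: 5.748 Mbps × 2820 s = 16209.4 Mb
lecture capture: 4.938 Mbps × 5520 s = 27257.8 Mb
music video: 13.548 Mbps × 420 s = 5690.2 Mb
Total: 365662.7 Mb = 45707.8 MB.
= 45.71 GB.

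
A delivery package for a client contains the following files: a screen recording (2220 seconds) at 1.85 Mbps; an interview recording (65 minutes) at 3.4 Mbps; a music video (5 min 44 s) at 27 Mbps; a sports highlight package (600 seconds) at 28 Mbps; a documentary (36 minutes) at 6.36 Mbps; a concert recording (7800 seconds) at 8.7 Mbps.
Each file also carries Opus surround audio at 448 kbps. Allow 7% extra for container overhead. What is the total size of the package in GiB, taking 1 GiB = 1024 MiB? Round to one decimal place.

Audio: 448 kbps = 0.448 Mbps.
screen recording: 2.298 Mbps × 2220 s × 1.07 = 5458.7 Mb
interview recording: 3.848 Mbps × 3900 s × 1.07 = 16057.7 Mb
music video: 27.448 Mbps × 344 s × 1.07 = 10103.1 Mb
sports highlight package: 28.448 Mbps × 600 s × 1.07 = 18263.6 Mb
documentary: 6.808 Mbps × 2160 s × 1.07 = 15734.6 Mb
concert recording: 9.148 Mbps × 7800 s × 1.07 = 76349.2 Mb
Total: 141966.9 Mb = 17745.9 MB.
= 16.53 GiB.

16.5 GiB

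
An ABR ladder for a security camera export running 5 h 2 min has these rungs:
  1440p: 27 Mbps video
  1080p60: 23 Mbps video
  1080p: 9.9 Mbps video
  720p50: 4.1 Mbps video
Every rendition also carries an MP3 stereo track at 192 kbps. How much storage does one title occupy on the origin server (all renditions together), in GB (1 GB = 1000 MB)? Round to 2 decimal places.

5 h 2 min = 302 min = 18120 s
Audio: 192 kbps = 0.192 Mbps.
Sum of rendition bitrates: (27+0.192) + (23+0.192) + (9.9+0.192) + (4.1+0.192) = 64.768 Mbps.
× 18120 s = 1,173,596 Mb = 146,700 MB = 146.7 GB.

146.70 GB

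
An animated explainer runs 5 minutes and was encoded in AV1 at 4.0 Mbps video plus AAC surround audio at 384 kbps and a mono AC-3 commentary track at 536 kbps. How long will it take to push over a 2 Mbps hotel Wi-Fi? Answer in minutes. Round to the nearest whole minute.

5 min = 300 s
Audio total: 384 + 536 = 920 kbps = 0.920 Mbps.
Total bitrate: 4.920 Mbps.
File: 4.920 Mbps × 300 s = 1476.0 Mb.
At 2 Mbps: 1476.0 / 2 = 738.0 s ≈ 12.3 minutes.

12 minutes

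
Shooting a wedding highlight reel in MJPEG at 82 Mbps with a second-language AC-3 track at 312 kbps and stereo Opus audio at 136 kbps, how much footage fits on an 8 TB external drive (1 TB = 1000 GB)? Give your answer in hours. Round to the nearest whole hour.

216 hours

Audio total: 312 + 136 = 448 kbps = 0.448 Mbps.
Total bitrate: 82 + 0.448 = 82.448 Mbps.
Capacity: 8 TB = 64,000,000 Mb.
Recording time: 64,000,000 / 82.448 = 776,247 s ≈ 216 hours.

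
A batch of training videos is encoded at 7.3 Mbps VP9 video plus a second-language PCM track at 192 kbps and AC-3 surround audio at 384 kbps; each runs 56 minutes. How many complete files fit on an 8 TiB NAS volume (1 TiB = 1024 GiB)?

2659

56 min = 3360 s
Audio total: 192 + 384 = 576 kbps = 0.576 Mbps.
Total bitrate: 7.876 Mbps.
Per item: 7.876 Mbps × 3360 s = 26,463 Mb = 3,308 MB.
Capacity: 8 TiB = 70,368,744 Mb; 2659.10 items → 2659 complete.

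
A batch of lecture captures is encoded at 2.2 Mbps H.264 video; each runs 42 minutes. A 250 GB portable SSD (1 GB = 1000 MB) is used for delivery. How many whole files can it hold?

360

42 min = 2520 s
Per item: 2.200 Mbps × 2520 s = 5,544 Mb = 693.0 MB.
Capacity: 250 GB = 2,000,000 Mb; 360.75 items → 360 complete.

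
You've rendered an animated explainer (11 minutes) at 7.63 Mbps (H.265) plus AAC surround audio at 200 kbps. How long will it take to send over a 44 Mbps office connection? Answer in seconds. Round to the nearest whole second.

11 min = 660 s
Audio: 200 kbps = 0.200 Mbps.
Total bitrate: 7.830 Mbps.
File: 7.830 Mbps × 660 s = 5167.8 Mb.
At 44 Mbps: 5167.8 / 44 = 117.5 s ≈ 117 seconds.

117 seconds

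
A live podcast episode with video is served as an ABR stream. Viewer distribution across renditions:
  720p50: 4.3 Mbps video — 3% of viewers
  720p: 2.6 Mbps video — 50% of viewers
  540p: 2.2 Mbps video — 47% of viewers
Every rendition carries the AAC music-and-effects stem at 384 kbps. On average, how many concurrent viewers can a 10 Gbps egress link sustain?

Audio: 384 kbps = 0.384 Mbps.
Average per-viewer bitrate: 0.03×4.684 + 0.50×2.984 + 0.47×2.584 = 2.847 Mbps.
10 Gbps = 10,000 Mbps; 10,000 / 2.847 = 3512.47 → 3512.

3512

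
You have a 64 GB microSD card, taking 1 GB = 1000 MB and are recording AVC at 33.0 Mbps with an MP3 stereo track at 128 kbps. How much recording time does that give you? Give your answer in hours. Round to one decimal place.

Audio: 128 kbps = 0.128 Mbps.
Total bitrate: 33.0 + 0.128 = 33.128 Mbps.
Capacity: 64 GB = 512,000 Mb.
Recording time: 512,000 / 33.128 = 15,455 s ≈ 4.29 hours.

4.3 hours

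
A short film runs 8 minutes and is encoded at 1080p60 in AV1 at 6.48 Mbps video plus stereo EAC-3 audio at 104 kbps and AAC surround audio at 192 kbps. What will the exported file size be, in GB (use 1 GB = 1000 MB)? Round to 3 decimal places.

8 min = 480 s
Audio total: 104 + 192 = 296 kbps = 0.296 Mbps.
Total bitrate: 6.48 + 0.296 = 6.776 Mbps.
Stream data: 6.776 Mbps × 480 s = 3252.5 Mb.
3,252 Mb ÷ 8 = 406.6 MB → 0.4066 GB.

0.407 GB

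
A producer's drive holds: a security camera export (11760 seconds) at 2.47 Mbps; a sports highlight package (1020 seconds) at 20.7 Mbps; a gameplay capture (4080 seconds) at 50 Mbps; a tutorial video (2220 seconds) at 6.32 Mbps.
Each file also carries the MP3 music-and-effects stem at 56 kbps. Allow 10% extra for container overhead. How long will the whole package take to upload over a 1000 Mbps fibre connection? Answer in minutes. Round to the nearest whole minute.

5 minutes

Audio: 56 kbps = 0.056 Mbps.
security camera export: 2.526 Mbps × 11760 s × 1.10 = 32676.3 Mb
sports highlight package: 20.756 Mbps × 1020 s × 1.10 = 23288.2 Mb
gameplay capture: 50.056 Mbps × 4080 s × 1.10 = 224651.3 Mb
tutorial video: 6.376 Mbps × 2220 s × 1.10 = 15570.2 Mb
Total: 296186.1 Mb = 37023.3 MB.
At 1000 Mbps: 296186.1 / 1000 = 296 s ≈ 4.94 minutes.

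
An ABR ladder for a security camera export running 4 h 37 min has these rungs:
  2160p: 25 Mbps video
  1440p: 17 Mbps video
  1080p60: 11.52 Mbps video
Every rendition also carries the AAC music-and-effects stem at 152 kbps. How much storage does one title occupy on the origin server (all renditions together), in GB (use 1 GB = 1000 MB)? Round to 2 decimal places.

4 h 37 min = 277 min = 16620 s
Audio: 152 kbps = 0.152 Mbps.
Sum of rendition bitrates: (25+0.152) + (17+0.152) + (11.52+0.152) = 53.976 Mbps.
× 16620 s = 897,081 Mb = 112,135 MB = 112.1 GB.

112.14 GB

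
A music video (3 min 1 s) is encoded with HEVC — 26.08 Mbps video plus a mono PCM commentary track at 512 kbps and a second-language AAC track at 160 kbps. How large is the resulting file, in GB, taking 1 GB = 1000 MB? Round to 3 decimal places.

0.605 GB

3 min 1 s = 181 s
Audio total: 512 + 160 = 672 kbps = 0.672 Mbps.
Total bitrate: 26.08 + 0.672 = 26.752 Mbps.
Stream data: 26.752 Mbps × 181 s = 4842.1 Mb.
4,842 Mb ÷ 8 = 605.3 MB → 0.6053 GB.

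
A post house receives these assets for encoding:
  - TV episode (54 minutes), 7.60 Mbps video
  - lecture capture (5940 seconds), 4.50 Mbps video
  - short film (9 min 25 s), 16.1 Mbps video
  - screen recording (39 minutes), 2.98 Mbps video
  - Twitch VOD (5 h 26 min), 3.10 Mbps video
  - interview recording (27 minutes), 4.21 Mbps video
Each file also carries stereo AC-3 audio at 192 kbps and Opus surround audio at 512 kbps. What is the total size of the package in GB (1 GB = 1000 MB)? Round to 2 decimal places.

Audio total: 192 + 512 = 704 kbps = 0.704 Mbps.
TV episode: 8.304 Mbps × 3240 s = 26905.0 Mb
lecture capture: 5.204 Mbps × 5940 s = 30911.8 Mb
short film: 16.804 Mbps × 565 s = 9494.3 Mb
screen recording: 3.684 Mbps × 2340 s = 8620.6 Mb
Twitch VOD: 3.804 Mbps × 19560 s = 74406.2 Mb
interview recording: 4.914 Mbps × 1620 s = 7960.7 Mb
Total: 158298.5 Mb = 19787.3 MB.
= 19.79 GB.

19.79 GB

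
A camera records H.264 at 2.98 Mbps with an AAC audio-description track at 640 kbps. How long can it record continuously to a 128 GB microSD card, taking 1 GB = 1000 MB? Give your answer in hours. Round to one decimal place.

Audio: 640 kbps = 0.640 Mbps.
Total bitrate: 2.98 + 0.640 = 3.620 Mbps.
Capacity: 128 GB = 1,024,000 Mb.
Recording time: 1,024,000 / 3.620 = 282,873 s ≈ 78.6 hours.

78.6 hours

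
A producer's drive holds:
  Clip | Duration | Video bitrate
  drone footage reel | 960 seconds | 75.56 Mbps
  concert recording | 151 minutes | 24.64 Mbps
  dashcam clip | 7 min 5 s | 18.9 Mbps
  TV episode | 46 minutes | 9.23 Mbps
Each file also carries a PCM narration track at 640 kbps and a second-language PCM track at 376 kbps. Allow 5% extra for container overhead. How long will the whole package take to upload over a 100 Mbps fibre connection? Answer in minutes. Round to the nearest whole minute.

60 minutes

Audio total: 640 + 376 = 1016 kbps = 1.016 Mbps.
drone footage reel: 76.576 Mbps × 960 s × 1.05 = 77188.6 Mb
concert recording: 25.656 Mbps × 9060 s × 1.05 = 244065.5 Mb
dashcam clip: 19.916 Mbps × 425 s × 1.05 = 8887.5 Mb
TV episode: 10.246 Mbps × 2760 s × 1.05 = 29692.9 Mb
Total: 359834.6 Mb = 44979.3 MB.
At 100 Mbps: 359834.6 / 100 = 3598 s ≈ 60 minutes.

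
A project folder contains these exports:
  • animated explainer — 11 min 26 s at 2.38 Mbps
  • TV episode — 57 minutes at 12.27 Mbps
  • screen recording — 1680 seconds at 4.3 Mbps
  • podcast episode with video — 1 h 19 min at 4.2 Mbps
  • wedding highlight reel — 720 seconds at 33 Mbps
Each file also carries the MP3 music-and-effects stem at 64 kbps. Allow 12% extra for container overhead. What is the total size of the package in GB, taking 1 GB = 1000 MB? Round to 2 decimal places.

13.33 GB

Audio: 64 kbps = 0.064 Mbps.
animated explainer: 2.444 Mbps × 686 s × 1.12 = 1877.8 Mb
TV episode: 12.334 Mbps × 3420 s × 1.12 = 47244.2 Mb
screen recording: 4.364 Mbps × 1680 s × 1.12 = 8211.3 Mb
podcast episode with video: 4.264 Mbps × 4740 s × 1.12 = 22636.7 Mb
wedding highlight reel: 33.064 Mbps × 720 s × 1.12 = 26662.8 Mb
Total: 106632.8 Mb = 13329.1 MB.
= 13.33 GB.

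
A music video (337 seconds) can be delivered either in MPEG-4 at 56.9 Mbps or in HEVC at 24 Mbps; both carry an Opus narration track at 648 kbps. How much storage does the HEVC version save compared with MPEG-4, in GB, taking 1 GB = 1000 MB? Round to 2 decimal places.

1.39 GB

Audio: 648 kbps = 0.648 Mbps.
MPEG-4: 57.548 Mbps × 337 s = 19393.7 Mb = 2.424 GB.
HEVC: 24.648 Mbps × 337 s = 8306.4 Mb = 1.038 GB.
Saving: 2.424 − 1.038 = 1.386 GB.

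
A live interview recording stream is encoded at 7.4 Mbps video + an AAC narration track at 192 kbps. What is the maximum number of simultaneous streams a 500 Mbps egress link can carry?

65

Audio: 192 kbps = 0.192 Mbps.
Per-viewer media rate: 7.592 Mbps.
500 Mbps = 500.0 Mbps; 500.0 / 7.592 = 65.86 → 65 viewers.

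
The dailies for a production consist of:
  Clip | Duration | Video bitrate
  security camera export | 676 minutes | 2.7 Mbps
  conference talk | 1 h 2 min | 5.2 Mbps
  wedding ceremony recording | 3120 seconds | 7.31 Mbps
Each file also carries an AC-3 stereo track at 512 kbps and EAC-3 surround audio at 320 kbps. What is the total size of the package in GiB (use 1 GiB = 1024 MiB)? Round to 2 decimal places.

Audio total: 512 + 320 = 832 kbps = 0.832 Mbps.
security camera export: 3.532 Mbps × 40560 s = 143257.9 Mb
conference talk: 6.032 Mbps × 3720 s = 22439.0 Mb
wedding ceremony recording: 8.142 Mbps × 3120 s = 25403.0 Mb
Total: 191100.0 Mb = 23887.5 MB.
= 22.25 GiB.

22.25 GiB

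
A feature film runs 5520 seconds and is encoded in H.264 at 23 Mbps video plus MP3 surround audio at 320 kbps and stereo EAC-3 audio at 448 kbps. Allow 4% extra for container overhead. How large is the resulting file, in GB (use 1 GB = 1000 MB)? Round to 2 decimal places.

Audio total: 320 + 448 = 768 kbps = 0.768 Mbps.
Total bitrate: 23 + 0.768 = 23.768 Mbps.
Stream data: 23.768 Mbps × 5520 s = 131199.4 Mb.
With 4% container overhead: ×1.04.
136,447 Mb ÷ 8 = 17,056 MB → 17.06 GB.

17.06 GB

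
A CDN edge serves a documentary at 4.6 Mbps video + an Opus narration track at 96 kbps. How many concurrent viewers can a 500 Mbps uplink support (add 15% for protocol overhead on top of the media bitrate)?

Audio: 96 kbps = 0.096 Mbps.
Per-viewer media rate: 4.696 Mbps.
On the wire with 15% overhead: 5.400 Mbps.
500 Mbps = 500.0 Mbps; 500.0 / 5.400 = 92.59 → 92 viewers.

92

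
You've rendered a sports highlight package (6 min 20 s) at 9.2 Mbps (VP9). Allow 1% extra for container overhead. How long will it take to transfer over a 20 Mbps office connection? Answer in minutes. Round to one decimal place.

6 min 20 s = 380 s
File: 9.200 Mbps × 380 s = 3496.0 Mb.
With 1% container overhead: ×1.01. → 3531.0 Mb.
At 20 Mbps: 3531.0 / 20 = 176.5 s ≈ 2.94 minutes.

2.9 minutes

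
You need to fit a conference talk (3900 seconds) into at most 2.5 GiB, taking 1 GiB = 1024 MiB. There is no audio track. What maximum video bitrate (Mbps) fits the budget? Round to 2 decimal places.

Budget: 2.5 GiB = 21474.8 Mb.
Total bitrate budget: 21474.8 Mb / 3900 s = 5.506 Mbps.

5.51 Mbps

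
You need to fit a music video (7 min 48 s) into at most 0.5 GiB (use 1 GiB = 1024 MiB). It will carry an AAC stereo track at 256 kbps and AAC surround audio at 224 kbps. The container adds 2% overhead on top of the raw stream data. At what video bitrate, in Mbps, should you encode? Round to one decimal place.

8.5 Mbps

Budget: 0.5 GiB = 4295.0 Mb.
Stream payload after overhead: 4295.0 / 1.02 = 4210.8 Mb.
7 min 48 s = 468 s
Total bitrate budget: 4210.8 Mb / 468 s = 8.997 Mbps.
Audio total: 256 + 224 = 480 kbps = 0.480 Mbps.
Video: 8.997 − 0.480 = 8.517 Mbps.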